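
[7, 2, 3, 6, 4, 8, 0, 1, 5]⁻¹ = [6, 7, 1, 2, 4, 8, 3, 0, 5]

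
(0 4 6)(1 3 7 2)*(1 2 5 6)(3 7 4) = (0 3 4 1 7 5 6)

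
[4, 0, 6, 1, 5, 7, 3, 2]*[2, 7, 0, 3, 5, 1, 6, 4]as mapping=[0→5, 1→2, 2→6, 3→7, 4→1, 5→4, 6→3, 7→0]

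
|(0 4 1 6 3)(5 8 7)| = 15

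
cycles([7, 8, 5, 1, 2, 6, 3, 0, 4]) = (0 7)(1 8 4 2 5 6 3)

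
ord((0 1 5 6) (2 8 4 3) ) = 4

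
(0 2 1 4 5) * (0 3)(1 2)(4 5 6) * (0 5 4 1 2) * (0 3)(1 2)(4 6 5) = (0 1 6 2 3 4 5)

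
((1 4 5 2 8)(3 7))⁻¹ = (1 8 2 5 4)(3 7)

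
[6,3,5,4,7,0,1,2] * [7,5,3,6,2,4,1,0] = [1,6,4,2,0,7,5,3]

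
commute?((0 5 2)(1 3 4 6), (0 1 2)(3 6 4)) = no:(0 5 2)(1 3 4 6) * (0 1 2)(3 6 4) = (0 5)(1 6 2), (0 1 2)(3 6 4) * (0 5 2)(1 3 4 6) = (0 3 1)(2 5)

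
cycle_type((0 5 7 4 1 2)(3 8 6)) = 3.6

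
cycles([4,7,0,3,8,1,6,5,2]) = (0 4 8 2)(1 7 5)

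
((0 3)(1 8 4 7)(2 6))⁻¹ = (0 3)(1 7 4 8)(2 6)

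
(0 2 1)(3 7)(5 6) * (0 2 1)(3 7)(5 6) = (0 1 2)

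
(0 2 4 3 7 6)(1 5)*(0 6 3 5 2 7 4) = (0 7 3 4 5 1 2)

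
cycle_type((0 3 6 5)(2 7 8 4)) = 4^2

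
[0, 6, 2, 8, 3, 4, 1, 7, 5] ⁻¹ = [0, 6, 2, 4, 5, 8, 1, 7, 3] 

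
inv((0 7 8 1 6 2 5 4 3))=(0 3 4 5 2 6 1 8 7)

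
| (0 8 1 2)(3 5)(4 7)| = 4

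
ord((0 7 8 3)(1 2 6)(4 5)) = 12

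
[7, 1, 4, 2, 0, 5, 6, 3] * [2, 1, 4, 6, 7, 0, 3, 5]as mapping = [0→5, 1→1, 2→7, 3→4, 4→2, 5→0, 6→3, 7→6]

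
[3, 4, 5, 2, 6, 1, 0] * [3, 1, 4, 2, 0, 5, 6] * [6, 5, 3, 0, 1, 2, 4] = [3, 6, 2, 1, 4, 5, 0]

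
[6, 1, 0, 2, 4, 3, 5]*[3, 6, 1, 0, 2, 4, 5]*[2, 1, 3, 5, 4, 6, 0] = [6, 0, 5, 1, 3, 2, 4]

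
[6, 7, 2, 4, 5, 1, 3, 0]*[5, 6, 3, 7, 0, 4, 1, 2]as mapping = [0→1, 1→2, 2→3, 3→0, 4→4, 5→6, 6→7, 7→5]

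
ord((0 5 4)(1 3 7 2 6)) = 15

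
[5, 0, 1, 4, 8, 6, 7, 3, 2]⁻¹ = [1, 2, 8, 7, 3, 0, 5, 6, 4]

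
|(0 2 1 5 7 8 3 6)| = 8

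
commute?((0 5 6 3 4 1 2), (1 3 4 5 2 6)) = no:(0 5 6 3 4 1 2) * (1 3 4 5 2 6) = (0 2)(1 6 4 3 5), (1 3 4 5 2 6) * (0 5 6 3 4 1 2) = (0 5)(1 4 6 2 3)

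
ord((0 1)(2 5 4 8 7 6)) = 6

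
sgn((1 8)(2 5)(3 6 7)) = 1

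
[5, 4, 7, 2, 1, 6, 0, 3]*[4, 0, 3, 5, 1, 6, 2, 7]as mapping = [0→6, 1→1, 2→7, 3→3, 4→0, 5→2, 6→4, 7→5]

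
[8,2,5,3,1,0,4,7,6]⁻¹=[5,4,1,3,6,2,8,7,0]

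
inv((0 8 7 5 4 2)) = (0 2 4 5 7 8)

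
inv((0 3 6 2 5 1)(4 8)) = (0 1 5 2 6 3)(4 8)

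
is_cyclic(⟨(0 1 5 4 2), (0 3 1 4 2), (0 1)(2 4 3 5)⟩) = no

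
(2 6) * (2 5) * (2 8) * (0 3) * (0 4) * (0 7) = (0 3 4 7)(2 6 5 8)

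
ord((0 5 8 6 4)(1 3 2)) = 15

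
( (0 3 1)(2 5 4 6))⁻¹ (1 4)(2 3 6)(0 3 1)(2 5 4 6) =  (0 6)(1 2 5)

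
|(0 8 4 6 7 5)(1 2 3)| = 6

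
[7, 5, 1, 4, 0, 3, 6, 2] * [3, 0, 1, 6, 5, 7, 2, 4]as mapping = [0→4, 1→7, 2→0, 3→5, 4→3, 5→6, 6→2, 7→1]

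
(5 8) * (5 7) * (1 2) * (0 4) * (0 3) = (0 4 3)(1 2)(5 8 7)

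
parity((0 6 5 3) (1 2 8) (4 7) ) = even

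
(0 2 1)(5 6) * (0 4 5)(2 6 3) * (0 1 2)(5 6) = (0 5 3)(1 4 6)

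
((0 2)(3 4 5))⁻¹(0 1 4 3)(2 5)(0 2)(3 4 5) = (0 3)(1 5 4 2)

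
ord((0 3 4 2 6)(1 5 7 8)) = 20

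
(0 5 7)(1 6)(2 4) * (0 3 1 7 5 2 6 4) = (0 2)(1 4 6 7 3)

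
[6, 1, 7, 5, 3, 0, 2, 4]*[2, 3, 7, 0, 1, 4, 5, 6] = [5, 3, 6, 4, 0, 2, 7, 1]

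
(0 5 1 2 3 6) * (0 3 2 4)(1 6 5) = (0 1 4)(3 5 6)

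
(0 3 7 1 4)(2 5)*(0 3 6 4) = (0 6 4 3 7 1)(2 5)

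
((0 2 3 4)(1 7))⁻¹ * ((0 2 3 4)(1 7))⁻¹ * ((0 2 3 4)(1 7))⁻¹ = (0 2 3 4)(1 7)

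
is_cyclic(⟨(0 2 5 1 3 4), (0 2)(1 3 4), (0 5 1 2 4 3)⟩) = no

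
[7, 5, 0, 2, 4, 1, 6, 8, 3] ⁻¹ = [2, 5, 3, 8, 4, 1, 6, 0, 7] 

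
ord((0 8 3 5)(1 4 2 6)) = 4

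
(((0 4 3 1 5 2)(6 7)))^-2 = (0 5 3)(1 4 2)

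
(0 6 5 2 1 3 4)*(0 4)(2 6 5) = (0 5 6 2 1 3)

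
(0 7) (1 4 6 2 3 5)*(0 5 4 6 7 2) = (0 2 3 4 7 5 1 6) 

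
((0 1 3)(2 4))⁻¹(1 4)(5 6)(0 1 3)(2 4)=(2 3)(5 6)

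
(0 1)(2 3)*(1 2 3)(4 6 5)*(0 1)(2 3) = (0 3 2)(4 6 5)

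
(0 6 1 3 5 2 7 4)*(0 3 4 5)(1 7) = (0 6 7 5 2 1 4 3)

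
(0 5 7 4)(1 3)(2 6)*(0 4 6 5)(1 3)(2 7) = (2 5)(6 7)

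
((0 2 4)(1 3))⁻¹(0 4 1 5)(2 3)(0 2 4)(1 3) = (0 3 5 2)(1 4)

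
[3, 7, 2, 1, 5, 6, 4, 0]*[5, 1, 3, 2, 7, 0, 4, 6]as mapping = [0→2, 1→6, 2→3, 3→1, 4→0, 5→4, 6→7, 7→5]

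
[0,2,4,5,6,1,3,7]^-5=[0,2,4,5,6,1,3,7]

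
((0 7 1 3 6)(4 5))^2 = (0 1 6 7 3)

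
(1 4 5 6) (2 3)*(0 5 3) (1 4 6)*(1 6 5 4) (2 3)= (0 4 2) (1 5 6) 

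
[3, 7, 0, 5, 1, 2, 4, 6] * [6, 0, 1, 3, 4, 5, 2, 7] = [3, 7, 6, 5, 0, 1, 4, 2]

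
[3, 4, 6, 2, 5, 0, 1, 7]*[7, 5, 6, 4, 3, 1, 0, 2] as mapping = [0→4, 1→3, 2→0, 3→6, 4→1, 5→7, 6→5, 7→2] 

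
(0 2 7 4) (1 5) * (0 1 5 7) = (0 2) (1 7 4) 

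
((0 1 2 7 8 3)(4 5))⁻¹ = (0 3 8 7 2 1)(4 5)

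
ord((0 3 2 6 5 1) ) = 6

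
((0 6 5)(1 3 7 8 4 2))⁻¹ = (0 5 6)(1 2 4 8 7 3)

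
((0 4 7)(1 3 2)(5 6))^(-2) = (0 4 7)(1 3 2)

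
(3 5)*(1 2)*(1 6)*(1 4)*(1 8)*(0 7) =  (0 7)(1 2 6 4 8)(3 5)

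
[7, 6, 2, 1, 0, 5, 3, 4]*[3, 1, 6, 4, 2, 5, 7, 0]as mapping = [0→0, 1→7, 2→6, 3→1, 4→3, 5→5, 6→4, 7→2]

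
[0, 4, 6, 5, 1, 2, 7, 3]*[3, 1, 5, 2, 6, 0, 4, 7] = [3, 6, 4, 0, 1, 5, 7, 2]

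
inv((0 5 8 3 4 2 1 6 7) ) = (0 7 6 1 2 4 3 8 5) 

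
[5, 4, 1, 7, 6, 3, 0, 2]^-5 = [7, 0, 6, 1, 5, 2, 3, 4]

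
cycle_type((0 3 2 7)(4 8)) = 2.4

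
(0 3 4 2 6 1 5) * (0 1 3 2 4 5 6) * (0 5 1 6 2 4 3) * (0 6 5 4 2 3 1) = (0 2 4 1 3)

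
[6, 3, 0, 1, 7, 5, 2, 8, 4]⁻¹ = [2, 3, 6, 1, 8, 5, 0, 4, 7]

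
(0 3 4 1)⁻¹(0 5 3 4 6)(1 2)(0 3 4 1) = (0 2)(1 6 3 5 4)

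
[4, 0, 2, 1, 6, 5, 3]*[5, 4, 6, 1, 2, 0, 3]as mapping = [0→2, 1→5, 2→6, 3→4, 4→3, 5→0, 6→1]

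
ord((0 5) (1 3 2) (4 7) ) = 6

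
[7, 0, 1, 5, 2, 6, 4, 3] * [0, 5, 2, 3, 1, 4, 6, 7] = [7, 0, 5, 4, 2, 6, 1, 3]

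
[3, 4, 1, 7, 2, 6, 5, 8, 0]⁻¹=[8, 2, 4, 0, 1, 6, 5, 3, 7]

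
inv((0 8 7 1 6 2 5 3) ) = (0 3 5 2 6 1 7 8) 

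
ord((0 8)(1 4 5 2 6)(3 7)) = 10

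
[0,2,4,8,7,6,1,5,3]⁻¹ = [0,6,1,8,2,7,5,4,3]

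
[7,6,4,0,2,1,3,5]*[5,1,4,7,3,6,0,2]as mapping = [0→2,1→0,2→3,3→5,4→4,5→1,6→7,7→6]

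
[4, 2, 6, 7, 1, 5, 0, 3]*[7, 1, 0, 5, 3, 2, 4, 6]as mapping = [0→3, 1→0, 2→4, 3→6, 4→1, 5→2, 6→7, 7→5]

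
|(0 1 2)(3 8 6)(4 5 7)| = 3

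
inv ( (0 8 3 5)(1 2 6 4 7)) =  (0 5 3 8)(1 7 4 6 2)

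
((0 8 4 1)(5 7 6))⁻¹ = (0 1 4 8)(5 6 7)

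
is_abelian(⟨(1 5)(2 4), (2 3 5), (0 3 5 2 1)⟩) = no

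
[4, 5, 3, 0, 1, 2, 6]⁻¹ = [3, 4, 5, 2, 0, 1, 6]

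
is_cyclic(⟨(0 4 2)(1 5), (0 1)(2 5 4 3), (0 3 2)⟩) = no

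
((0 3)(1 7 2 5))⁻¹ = (0 3)(1 5 2 7)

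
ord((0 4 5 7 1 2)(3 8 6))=6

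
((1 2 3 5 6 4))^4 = (1 6 3)(2 4 5)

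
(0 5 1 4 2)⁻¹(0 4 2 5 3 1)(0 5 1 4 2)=(0 1 3 4 5 2)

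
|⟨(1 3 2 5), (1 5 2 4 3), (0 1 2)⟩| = 720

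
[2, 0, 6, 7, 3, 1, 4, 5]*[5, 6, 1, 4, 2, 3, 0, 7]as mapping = [0→1, 1→5, 2→0, 3→7, 4→4, 5→6, 6→2, 7→3]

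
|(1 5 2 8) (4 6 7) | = 12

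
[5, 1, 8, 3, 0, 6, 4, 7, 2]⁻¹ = [4, 1, 8, 3, 6, 0, 5, 7, 2]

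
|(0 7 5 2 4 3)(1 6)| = 6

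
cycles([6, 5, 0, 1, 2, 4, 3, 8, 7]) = (0 6 3 1 5 4 2)(7 8)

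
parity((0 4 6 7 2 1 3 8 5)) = even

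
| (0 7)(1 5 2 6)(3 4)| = 4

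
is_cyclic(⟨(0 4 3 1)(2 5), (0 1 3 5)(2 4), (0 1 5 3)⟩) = no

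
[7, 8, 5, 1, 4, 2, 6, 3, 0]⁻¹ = [8, 3, 5, 7, 4, 2, 6, 0, 1]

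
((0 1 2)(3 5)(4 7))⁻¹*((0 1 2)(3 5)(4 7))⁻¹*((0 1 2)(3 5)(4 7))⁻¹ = (3 5)(4 7)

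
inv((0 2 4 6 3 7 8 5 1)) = (0 1 5 8 7 3 6 4 2)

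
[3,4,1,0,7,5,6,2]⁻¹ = [3,2,7,0,1,5,6,4]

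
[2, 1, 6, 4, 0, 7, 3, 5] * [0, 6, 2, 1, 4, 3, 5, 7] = [2, 6, 5, 4, 0, 7, 1, 3]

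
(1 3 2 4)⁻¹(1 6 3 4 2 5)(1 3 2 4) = (1 4 5 3 6 2)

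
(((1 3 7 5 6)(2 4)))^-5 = (2 4)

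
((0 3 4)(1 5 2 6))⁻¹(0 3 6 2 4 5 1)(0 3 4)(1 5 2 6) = (0 2 5 3 4 1 6)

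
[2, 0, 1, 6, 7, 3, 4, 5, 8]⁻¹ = [1, 2, 0, 5, 6, 7, 3, 4, 8]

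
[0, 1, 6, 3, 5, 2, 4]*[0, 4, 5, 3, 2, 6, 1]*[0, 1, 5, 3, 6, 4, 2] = [0, 6, 1, 3, 2, 4, 5]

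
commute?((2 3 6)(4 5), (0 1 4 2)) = no:(2 3 6)(4 5) * (0 1 4 2) = (0 1 4 5 2 3 6), (0 1 4 2) * (2 3 6)(4 5) = (0 1 5 4 3 6 2)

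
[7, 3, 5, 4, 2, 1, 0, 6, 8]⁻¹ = [6, 5, 4, 1, 3, 2, 7, 0, 8]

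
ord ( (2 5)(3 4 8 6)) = 4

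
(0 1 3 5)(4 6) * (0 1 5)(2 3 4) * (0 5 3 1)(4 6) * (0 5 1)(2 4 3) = (0 2)(1 6 4 3)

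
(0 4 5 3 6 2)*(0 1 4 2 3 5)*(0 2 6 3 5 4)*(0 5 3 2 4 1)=(0 6 3 2)(1 5)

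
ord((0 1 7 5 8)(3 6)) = 10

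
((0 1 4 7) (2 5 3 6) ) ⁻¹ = (0 7 4 1) (2 6 3 5) 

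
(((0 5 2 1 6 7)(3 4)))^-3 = (0 1)(2 7)(3 4)(5 6)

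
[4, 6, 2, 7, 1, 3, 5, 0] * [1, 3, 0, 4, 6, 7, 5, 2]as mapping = [0→6, 1→5, 2→0, 3→2, 4→3, 5→4, 6→7, 7→1]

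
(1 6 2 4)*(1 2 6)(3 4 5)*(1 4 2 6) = (1 4 6)(2 5 3)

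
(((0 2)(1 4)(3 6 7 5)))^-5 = (0 2)(1 4)(3 5 7 6)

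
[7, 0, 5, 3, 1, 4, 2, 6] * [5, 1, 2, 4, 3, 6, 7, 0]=[0, 5, 6, 4, 1, 3, 2, 7]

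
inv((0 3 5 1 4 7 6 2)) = (0 2 6 7 4 1 5 3)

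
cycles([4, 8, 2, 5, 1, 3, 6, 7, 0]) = (0 4 1 8)(3 5)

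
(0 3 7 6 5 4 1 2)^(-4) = (0 5)(1 7)(2 6)(3 4)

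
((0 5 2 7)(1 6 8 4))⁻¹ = (0 7 2 5)(1 4 8 6)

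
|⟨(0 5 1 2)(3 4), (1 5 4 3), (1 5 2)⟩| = 720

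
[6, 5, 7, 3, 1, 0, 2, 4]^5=[1, 7, 0, 3, 2, 4, 5, 6]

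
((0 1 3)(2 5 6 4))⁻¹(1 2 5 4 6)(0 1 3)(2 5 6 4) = (2 4 3 5 6)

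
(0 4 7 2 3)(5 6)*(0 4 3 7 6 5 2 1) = (0 3 4 6 2 7 1)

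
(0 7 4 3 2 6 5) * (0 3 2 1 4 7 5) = (0 5 3 1 4 2 6)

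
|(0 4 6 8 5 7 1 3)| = 8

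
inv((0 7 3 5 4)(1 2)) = (0 4 5 3 7)(1 2)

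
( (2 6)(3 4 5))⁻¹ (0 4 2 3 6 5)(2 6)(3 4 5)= (0 5 6 4 2 3)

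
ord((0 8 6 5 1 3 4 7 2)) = 9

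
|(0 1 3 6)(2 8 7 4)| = 4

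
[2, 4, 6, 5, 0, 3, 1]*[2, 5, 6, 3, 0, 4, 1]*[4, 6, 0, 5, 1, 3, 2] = [2, 4, 6, 1, 0, 5, 3]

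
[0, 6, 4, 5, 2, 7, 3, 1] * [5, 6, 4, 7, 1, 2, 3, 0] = [5, 3, 1, 2, 4, 0, 7, 6]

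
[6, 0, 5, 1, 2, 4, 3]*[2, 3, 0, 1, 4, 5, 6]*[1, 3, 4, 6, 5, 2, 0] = [0, 4, 2, 6, 1, 5, 3]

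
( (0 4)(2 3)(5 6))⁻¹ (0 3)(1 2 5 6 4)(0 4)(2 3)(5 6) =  (0 1 3 6 5)(2 4)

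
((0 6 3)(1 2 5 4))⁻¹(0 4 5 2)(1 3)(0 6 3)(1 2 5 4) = (0 2)(1 4 5 6)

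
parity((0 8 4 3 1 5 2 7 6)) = even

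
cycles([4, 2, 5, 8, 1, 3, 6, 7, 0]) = (0 4 1 2 5 3 8)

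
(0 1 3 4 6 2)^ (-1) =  (0 2 6 4 3 1)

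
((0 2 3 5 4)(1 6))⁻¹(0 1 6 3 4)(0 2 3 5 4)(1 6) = (0 2 6 1 5)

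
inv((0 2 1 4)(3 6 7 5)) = (0 4 1 2)(3 5 7 6)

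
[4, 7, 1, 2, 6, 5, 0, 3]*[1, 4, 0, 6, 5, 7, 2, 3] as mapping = [0→5, 1→3, 2→4, 3→0, 4→2, 5→7, 6→1, 7→6] 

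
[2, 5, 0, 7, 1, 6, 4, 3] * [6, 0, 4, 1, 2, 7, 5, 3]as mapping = [0→4, 1→7, 2→6, 3→3, 4→0, 5→5, 6→2, 7→1]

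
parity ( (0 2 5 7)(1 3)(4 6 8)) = even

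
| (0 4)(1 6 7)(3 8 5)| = 6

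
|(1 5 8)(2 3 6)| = 3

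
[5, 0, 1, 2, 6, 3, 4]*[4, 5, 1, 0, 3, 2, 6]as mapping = [0→2, 1→4, 2→5, 3→1, 4→6, 5→0, 6→3]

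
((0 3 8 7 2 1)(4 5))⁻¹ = (0 1 2 7 8 3)(4 5)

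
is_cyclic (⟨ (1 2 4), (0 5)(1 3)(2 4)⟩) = no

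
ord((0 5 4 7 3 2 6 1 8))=9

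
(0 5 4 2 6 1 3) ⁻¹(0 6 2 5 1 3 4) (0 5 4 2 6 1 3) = (0 2 5 1 6 4 3) 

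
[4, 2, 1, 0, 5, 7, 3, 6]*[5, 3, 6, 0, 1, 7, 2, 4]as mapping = [0→1, 1→6, 2→3, 3→5, 4→7, 5→4, 6→0, 7→2]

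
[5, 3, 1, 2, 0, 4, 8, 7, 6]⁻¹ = [4, 2, 3, 1, 5, 0, 8, 7, 6]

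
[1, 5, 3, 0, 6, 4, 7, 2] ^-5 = [4, 6, 1, 5, 2, 7, 3, 0] 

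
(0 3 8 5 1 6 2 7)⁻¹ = (0 7 2 6 1 5 8 3)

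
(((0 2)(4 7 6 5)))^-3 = (0 2)(4 7 6 5)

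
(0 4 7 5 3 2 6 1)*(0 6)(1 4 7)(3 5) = (0 7 3 2)(1 6 4)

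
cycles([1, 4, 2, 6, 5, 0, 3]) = (0 1 4 5)(3 6)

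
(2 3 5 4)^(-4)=()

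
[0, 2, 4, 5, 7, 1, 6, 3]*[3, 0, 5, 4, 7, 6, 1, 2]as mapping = [0→3, 1→5, 2→7, 3→6, 4→2, 5→0, 6→1, 7→4]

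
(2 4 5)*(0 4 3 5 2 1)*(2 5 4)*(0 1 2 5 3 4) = (0 5 2 4 3)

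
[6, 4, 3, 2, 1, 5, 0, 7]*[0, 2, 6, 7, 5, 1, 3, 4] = [3, 5, 7, 6, 2, 1, 0, 4]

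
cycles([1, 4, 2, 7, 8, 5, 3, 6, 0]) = (0 1 4 8)(3 7 6)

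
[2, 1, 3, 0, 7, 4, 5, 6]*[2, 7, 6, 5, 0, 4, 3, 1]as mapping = [0→6, 1→7, 2→5, 3→2, 4→1, 5→0, 6→4, 7→3]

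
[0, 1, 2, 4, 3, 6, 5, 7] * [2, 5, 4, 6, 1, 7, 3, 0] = [2, 5, 4, 1, 6, 3, 7, 0]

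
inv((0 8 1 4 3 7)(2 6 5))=(0 7 3 4 1 8)(2 5 6)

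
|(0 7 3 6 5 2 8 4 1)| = 9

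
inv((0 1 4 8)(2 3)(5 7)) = (0 8 4 1)(2 3)(5 7)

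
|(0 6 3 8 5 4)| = 6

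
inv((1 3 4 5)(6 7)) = (1 5 4 3)(6 7)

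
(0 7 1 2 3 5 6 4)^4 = (0 3)(1 6)(2 4)(5 7)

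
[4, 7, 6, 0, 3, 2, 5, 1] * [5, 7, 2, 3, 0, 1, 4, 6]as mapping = [0→0, 1→6, 2→4, 3→5, 4→3, 5→2, 6→1, 7→7]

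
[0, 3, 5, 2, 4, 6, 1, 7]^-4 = [0, 3, 5, 2, 4, 6, 1, 7]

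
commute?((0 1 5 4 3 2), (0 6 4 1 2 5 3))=no:(0 1 5 4 3 2) * (0 6 4 1 2 5 3)=(0 2 6 4)(1 3 5), (0 6 4 1 2 5 3) * (0 1 5 4 3 2)=(0 6 3 1)(2 4 5)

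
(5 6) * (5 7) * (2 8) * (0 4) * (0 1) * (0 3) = (0 4 1 3)(2 8)(5 6 7)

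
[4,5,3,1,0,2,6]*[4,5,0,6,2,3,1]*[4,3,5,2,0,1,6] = [5,2,6,1,0,4,3]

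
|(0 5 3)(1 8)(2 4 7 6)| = 12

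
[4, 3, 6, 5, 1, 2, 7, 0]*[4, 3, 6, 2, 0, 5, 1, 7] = [0, 2, 1, 5, 3, 6, 7, 4]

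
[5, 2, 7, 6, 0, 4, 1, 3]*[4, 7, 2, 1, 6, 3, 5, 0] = [3, 2, 0, 5, 4, 6, 7, 1]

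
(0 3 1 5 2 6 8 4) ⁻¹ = (0 4 8 6 2 5 1 3) 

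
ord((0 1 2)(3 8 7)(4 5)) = 6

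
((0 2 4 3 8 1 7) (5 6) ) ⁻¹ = (0 7 1 8 3 4 2) (5 6) 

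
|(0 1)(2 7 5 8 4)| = 10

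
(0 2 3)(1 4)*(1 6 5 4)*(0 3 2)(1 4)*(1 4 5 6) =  (1 5 4)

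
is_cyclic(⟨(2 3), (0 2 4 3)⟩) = no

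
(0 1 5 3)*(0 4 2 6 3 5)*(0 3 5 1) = (1 3 4 2 6 5)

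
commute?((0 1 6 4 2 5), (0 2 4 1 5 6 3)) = no:(0 1 6 4 2 5)*(0 2 4 1 5 6 3) = (0 5 2 6 1 3), (0 2 4 1 5 6 3)*(0 1 6 4 2 5) = (0 5 4 6 3 1)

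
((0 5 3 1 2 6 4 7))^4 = (0 2)(1 7)(3 4)(5 6)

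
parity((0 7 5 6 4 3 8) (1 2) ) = odd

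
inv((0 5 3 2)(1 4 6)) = (0 2 3 5)(1 6 4)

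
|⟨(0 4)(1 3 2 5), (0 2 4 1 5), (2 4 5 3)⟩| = 720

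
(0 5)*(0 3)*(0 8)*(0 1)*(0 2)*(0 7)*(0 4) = (0 5 3 8 1 2 7 4)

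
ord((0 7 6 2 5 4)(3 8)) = 6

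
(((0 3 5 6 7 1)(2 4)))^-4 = (0 5 7)(1 3 6)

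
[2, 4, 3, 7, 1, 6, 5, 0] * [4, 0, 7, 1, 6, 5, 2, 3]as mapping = [0→7, 1→6, 2→1, 3→3, 4→0, 5→2, 6→5, 7→4]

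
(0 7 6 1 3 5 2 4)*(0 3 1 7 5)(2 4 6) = (0 5 4 3)(2 6 7)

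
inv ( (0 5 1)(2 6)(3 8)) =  (0 1 5)(2 6)(3 8)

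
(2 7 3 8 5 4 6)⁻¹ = (2 6 4 5 8 3 7)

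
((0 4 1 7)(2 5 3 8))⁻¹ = (0 7 1 4)(2 8 3 5)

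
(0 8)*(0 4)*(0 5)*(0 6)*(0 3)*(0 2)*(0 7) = (0 8 4 5 6 3 2 7)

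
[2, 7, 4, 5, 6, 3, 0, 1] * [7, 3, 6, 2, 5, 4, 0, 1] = [6, 1, 5, 4, 0, 2, 7, 3]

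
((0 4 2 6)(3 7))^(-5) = (0 6 2 4)(3 7)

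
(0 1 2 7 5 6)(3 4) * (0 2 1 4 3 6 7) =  (0 4 6 2)(5 7)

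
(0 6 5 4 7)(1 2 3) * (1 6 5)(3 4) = (0 5 3 6 1 2 4 7)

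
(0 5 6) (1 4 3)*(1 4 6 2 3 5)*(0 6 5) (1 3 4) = (0 3 1 5 2 4) 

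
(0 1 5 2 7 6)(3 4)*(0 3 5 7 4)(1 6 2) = (0 6 3)(1 7 2 4 5)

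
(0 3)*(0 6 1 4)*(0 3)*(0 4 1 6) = (0 4 3)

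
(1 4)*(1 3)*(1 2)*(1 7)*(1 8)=(1 4 3 2 7 8)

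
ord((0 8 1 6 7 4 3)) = 7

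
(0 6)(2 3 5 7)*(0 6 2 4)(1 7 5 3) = (0 2 1 7 4)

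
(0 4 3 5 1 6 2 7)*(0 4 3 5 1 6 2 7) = (0 3 1 2)(4 5 6 7)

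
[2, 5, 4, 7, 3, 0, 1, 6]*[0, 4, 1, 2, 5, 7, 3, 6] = [1, 7, 5, 6, 2, 0, 4, 3]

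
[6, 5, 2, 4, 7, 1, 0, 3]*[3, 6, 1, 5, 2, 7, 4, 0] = [4, 7, 1, 2, 0, 6, 3, 5]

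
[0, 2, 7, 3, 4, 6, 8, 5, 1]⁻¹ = [0, 8, 1, 3, 4, 7, 5, 2, 6]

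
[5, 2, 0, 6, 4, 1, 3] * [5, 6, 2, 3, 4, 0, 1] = [0, 2, 5, 1, 4, 6, 3]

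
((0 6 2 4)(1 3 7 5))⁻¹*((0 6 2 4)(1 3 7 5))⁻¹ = (0 2)(1 7)(3 5)(4 6)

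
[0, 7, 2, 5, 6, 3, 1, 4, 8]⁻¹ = [0, 6, 2, 5, 7, 3, 4, 1, 8]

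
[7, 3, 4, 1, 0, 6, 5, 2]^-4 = [0, 1, 2, 3, 4, 5, 6, 7]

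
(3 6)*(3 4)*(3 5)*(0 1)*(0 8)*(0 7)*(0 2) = (0 1 8 7 2)(3 6 4 5)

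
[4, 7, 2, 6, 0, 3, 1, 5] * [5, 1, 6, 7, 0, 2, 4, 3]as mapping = [0→0, 1→3, 2→6, 3→4, 4→5, 5→7, 6→1, 7→2]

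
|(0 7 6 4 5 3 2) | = 7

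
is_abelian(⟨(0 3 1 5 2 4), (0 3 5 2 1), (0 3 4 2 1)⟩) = no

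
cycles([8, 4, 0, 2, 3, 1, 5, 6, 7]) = (0 8 7 6 5 1 4 3 2)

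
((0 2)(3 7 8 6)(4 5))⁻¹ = (0 2)(3 6 8 7)(4 5)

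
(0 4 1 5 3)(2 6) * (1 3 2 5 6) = (0 4 3)(1 6 5 2)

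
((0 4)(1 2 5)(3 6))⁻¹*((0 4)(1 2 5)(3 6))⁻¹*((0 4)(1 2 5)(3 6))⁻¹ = (0 4)(3 6)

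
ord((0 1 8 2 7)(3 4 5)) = 15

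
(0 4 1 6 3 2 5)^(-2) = (0 2 6 4 5 3 1)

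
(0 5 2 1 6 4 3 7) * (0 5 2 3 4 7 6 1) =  (0 2)(3 6 7 5)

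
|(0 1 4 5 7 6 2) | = 7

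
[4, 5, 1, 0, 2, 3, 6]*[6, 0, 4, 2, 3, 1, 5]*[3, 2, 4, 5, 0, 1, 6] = [5, 2, 3, 6, 0, 4, 1]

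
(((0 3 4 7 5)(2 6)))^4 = (0 5 7 4 3)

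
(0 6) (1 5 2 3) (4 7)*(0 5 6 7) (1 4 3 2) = (0 7 3 4) (1 6 5) 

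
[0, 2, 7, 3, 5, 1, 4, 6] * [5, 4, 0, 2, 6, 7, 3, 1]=[5, 0, 1, 2, 7, 4, 6, 3]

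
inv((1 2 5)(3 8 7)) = (1 5 2)(3 7 8)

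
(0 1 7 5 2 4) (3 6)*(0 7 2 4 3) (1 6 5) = (0 6) (1 2 3 5 4 7) 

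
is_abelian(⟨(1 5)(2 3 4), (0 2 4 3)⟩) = no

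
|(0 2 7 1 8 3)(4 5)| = 6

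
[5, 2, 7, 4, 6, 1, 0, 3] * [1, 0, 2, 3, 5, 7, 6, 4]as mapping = [0→7, 1→2, 2→4, 3→5, 4→6, 5→0, 6→1, 7→3]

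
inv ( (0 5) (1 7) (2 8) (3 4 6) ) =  (0 5) (1 7) (2 8) (3 6 4) 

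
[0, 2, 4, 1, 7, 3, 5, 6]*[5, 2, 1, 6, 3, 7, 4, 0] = [5, 1, 3, 2, 0, 6, 7, 4]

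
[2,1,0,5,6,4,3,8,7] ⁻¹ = [2,1,0,6,5,3,4,8,7] 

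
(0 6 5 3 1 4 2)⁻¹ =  (0 2 4 1 3 5 6)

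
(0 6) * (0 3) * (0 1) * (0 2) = (0 6 3 1 2)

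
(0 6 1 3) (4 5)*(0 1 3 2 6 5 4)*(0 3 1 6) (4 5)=(0 4 5 3 6 1 2) 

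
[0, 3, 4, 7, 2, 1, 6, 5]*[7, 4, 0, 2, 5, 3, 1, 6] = [7, 2, 5, 6, 0, 4, 1, 3]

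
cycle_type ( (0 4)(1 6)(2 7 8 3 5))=2^2.5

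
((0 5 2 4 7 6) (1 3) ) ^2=(0 2 7) (4 6 5) 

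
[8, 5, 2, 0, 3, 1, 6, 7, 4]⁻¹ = [3, 5, 2, 4, 8, 1, 6, 7, 0]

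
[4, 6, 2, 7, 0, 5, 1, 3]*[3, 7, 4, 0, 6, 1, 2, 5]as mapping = [0→6, 1→2, 2→4, 3→5, 4→3, 5→1, 6→7, 7→0]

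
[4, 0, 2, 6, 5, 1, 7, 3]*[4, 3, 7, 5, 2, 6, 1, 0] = [2, 4, 7, 1, 6, 3, 0, 5]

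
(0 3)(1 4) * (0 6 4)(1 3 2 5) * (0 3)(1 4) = (0 2 5 4)(1 3 6)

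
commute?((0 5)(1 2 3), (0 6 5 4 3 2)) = no:(0 5)(1 2 3) * (0 6 5 4 3 2) = (0 4 3 1)(5 6), (0 6 5 4 3 2) * (0 5)(1 2 3) = (0 6)(1 2 5 4)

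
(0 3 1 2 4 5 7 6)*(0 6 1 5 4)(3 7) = (0 7 1 2)(3 5)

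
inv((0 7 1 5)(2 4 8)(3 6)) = (0 5 1 7)(2 8 4)(3 6)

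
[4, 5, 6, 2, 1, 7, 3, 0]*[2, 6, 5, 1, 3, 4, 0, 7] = [3, 4, 0, 5, 6, 7, 1, 2]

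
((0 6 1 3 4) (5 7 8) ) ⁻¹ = (0 4 3 1 6) (5 8 7) 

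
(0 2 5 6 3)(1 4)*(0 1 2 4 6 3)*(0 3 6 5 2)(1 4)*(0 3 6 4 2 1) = (1 5 4 3 2)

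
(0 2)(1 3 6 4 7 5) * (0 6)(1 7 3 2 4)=(0 4 3)(1 2 6)(5 7)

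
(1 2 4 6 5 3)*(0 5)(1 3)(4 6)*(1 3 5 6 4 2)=(0 6)(2 4)(3 5)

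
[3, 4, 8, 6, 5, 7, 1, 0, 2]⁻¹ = [7, 6, 8, 0, 1, 4, 3, 5, 2]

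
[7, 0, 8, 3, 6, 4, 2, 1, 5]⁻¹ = [1, 7, 6, 3, 5, 8, 4, 0, 2]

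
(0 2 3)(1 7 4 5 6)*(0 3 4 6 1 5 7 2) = (1 2 4 7 6 5)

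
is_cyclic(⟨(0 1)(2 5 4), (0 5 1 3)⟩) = no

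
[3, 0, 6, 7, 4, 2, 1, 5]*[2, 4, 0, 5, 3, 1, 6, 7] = [5, 2, 6, 7, 3, 0, 4, 1]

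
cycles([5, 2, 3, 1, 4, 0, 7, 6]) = (0 5)(1 2 3)(6 7)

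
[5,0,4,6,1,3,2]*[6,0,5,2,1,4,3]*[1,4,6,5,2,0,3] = [2,3,4,5,1,6,0]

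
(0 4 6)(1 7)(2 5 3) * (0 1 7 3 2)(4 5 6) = (0 5 2 6 1 3)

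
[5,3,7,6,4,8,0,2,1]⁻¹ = [6,8,7,1,4,0,3,2,5]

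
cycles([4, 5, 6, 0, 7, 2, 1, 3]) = (0 4 7 3)(1 5 2 6)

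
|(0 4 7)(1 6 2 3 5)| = 15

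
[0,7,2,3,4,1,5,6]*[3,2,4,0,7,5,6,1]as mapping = [0→3,1→1,2→4,3→0,4→7,5→2,6→5,7→6]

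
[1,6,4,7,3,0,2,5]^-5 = [2,4,7,0,5,6,3,1]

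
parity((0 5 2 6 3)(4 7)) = odd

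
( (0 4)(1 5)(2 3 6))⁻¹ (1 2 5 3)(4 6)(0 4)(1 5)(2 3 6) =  (0 2)(1 6 5 3)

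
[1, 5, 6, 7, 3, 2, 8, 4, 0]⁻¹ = [8, 0, 5, 4, 7, 1, 2, 3, 6]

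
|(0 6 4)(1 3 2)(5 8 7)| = 3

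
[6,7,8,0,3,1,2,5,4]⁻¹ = [3,5,6,4,8,7,0,1,2]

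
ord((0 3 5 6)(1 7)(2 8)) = 4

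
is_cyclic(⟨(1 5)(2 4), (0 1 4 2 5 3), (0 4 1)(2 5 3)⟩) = no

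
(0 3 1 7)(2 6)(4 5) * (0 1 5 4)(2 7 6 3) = (0 2 3 5)(1 6 7)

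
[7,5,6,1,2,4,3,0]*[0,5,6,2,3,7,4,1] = [1,7,4,5,6,3,2,0]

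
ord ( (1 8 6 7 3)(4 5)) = 10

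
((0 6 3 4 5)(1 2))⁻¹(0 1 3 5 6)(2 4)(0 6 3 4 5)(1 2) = (0 3 6 2 4)(1 5)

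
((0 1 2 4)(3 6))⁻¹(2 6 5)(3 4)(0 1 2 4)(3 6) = (0 6)(3 5 4)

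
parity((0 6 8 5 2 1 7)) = even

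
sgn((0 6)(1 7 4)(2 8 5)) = -1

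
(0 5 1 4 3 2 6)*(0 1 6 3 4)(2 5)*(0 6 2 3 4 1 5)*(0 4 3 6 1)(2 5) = (0 6 2 3 4)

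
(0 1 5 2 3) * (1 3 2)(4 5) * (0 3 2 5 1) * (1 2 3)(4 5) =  (0 3 1 5)(2 4)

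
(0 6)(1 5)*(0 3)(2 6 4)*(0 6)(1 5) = (0 4 2)(3 6)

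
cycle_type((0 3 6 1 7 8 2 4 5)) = 9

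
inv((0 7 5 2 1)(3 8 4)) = (0 1 2 5 7)(3 4 8)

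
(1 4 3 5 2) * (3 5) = (1 4 5 2)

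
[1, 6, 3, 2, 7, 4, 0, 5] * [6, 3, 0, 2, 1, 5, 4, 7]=[3, 4, 2, 0, 7, 1, 6, 5]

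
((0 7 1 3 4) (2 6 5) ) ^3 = (0 3 7 4 1) 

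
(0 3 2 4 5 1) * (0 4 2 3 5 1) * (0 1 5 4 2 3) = (0 4 5 1 2 3)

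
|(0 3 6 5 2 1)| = 6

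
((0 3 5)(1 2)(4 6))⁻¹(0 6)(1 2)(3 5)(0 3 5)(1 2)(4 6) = (0 5)(1 2)(3 4)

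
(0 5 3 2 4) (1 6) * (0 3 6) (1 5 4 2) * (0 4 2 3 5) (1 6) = (0 2 3 6) (1 4 5) 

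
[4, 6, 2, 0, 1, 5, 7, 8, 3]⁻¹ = [3, 4, 2, 8, 0, 5, 1, 6, 7]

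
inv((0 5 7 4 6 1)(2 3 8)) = (0 1 6 4 7 5)(2 8 3)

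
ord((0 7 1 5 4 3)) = 6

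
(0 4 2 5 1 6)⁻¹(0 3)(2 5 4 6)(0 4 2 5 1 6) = (0 5 1 2)(3 4)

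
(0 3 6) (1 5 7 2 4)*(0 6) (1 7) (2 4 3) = (0 2 3) (1 5) (4 7) 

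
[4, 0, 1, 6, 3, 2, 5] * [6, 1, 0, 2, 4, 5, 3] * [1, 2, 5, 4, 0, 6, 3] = [0, 3, 2, 4, 5, 1, 6]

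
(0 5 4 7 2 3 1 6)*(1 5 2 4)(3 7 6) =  (0 2 7 4 6)(1 3 5)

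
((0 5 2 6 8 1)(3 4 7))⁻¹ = (0 1 8 6 2 5)(3 7 4)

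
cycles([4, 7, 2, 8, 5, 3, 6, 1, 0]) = (0 4 5 3 8)(1 7)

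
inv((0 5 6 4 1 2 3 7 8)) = (0 8 7 3 2 1 4 6 5)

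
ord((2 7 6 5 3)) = 5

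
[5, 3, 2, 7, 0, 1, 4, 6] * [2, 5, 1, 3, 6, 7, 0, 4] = [7, 3, 1, 4, 2, 5, 6, 0]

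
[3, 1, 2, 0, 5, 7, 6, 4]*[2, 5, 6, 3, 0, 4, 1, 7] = [3, 5, 6, 2, 4, 7, 1, 0]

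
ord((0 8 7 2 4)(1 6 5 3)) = 20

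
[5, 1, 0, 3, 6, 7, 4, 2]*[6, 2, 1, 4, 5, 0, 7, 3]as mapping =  [0→0, 1→2, 2→6, 3→4, 4→7, 5→3, 6→5, 7→1]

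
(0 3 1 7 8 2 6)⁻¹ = (0 6 2 8 7 1 3)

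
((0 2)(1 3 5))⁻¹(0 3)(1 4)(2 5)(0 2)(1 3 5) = (0 1)(2 5)(3 4)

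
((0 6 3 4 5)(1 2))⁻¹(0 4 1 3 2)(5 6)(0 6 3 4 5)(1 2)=(0 3)(1 6 5 2 4)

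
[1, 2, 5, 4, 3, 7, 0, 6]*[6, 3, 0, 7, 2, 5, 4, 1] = [3, 0, 5, 2, 7, 1, 6, 4]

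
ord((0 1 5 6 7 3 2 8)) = 8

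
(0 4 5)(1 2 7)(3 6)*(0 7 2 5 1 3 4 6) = (0 6 4 1 5 7 3)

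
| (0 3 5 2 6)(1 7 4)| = 15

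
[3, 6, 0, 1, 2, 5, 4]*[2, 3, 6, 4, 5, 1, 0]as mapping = [0→4, 1→0, 2→2, 3→3, 4→6, 5→1, 6→5]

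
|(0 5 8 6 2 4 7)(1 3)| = 14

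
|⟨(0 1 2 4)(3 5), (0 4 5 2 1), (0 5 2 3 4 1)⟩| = 720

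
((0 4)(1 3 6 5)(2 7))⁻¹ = (0 4)(1 5 6 3)(2 7)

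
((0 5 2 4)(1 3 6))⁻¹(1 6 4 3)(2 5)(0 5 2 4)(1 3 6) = (0 6 3 1)(2 4)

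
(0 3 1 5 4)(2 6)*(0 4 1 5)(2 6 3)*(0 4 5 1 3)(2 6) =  (0 6 2)(1 4 5 3)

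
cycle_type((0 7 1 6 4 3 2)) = 7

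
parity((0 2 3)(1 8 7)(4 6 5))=even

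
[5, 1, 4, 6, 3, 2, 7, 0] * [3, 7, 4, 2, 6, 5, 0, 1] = [5, 7, 6, 0, 2, 4, 1, 3]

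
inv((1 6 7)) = (1 7 6)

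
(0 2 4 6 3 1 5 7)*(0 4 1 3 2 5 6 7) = (0 5) (1 6 2) (4 7) 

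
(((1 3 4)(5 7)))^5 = (1 4 3)(5 7)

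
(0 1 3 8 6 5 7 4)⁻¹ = (0 4 7 5 6 8 3 1)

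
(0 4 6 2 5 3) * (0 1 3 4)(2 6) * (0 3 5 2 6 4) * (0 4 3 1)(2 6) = (0 1 5 4 2 6 3)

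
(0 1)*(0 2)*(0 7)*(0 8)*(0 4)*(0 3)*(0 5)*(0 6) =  (0 1 2 7 8 4 3 5 6)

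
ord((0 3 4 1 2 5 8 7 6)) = 9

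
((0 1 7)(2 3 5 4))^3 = (2 4 5 3)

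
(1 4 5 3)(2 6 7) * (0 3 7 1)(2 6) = (0 3)(1 4 5 7 6)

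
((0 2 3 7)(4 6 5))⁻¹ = (0 7 3 2)(4 5 6)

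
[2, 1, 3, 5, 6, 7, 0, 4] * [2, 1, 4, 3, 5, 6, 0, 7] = [4, 1, 3, 6, 0, 7, 2, 5]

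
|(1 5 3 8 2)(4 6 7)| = 15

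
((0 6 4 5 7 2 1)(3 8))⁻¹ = (0 1 2 7 5 4 6)(3 8)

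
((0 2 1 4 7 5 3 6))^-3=(0 5 1 6 7 2 3 4)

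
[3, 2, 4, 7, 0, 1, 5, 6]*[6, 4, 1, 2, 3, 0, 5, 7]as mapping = [0→2, 1→1, 2→3, 3→7, 4→6, 5→4, 6→0, 7→5]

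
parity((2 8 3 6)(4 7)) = even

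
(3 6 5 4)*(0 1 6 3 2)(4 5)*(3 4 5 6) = (0 1 3 4 2)(5 6)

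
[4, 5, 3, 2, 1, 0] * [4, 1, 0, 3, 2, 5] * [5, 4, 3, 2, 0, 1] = [3, 1, 2, 5, 4, 0]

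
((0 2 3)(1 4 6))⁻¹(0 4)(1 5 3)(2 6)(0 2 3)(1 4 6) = (0 4 5)(1 3)(2 6)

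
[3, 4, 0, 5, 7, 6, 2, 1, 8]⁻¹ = [2, 7, 6, 0, 1, 3, 5, 4, 8]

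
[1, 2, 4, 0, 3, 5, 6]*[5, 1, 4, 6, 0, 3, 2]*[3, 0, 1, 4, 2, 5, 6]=[0, 2, 3, 5, 6, 4, 1]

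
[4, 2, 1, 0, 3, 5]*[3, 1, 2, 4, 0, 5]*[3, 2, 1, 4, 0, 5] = [3, 1, 2, 4, 0, 5]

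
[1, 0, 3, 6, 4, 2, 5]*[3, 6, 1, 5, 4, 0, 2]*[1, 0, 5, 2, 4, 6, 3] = [3, 2, 6, 5, 4, 0, 1]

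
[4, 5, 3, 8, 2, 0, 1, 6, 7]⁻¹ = [5, 6, 4, 2, 0, 1, 7, 8, 3]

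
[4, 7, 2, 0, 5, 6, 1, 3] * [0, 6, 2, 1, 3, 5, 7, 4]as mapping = [0→3, 1→4, 2→2, 3→0, 4→5, 5→7, 6→6, 7→1]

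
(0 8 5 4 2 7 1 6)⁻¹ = (0 6 1 7 2 4 5 8)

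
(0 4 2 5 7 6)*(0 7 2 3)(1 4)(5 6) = (0 1 4 3)(2 6 7 5)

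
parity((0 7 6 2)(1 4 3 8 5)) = odd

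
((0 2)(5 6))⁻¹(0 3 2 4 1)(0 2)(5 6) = (0 4 1 2 3)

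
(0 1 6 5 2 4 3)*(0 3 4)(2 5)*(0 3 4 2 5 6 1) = (2 3 4)(5 6)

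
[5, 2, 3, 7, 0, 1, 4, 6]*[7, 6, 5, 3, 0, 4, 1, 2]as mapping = [0→4, 1→5, 2→3, 3→2, 4→7, 5→6, 6→0, 7→1]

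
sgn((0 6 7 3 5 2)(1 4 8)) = -1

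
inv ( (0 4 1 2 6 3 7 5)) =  (0 5 7 3 6 2 1 4)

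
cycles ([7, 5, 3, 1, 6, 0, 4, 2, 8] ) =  (0 7 2 3 1 5) (4 6) 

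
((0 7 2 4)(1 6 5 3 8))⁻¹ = (0 4 2 7)(1 8 3 5 6)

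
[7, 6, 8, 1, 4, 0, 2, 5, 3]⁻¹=[5, 3, 6, 8, 4, 7, 1, 0, 2]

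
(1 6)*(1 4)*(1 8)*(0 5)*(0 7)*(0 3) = (0 5 7 3)(1 6 4 8)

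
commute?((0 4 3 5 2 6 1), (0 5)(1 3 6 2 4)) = no:(0 4 3 5 2 6 1)*(0 5)(1 3 6 2 4) = (0 1 5 4 6 3), (0 5)(1 3 6 2 4)*(0 4 3 5 2 6 1) = (0 2 3 1 5 4)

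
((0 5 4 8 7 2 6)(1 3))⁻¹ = (0 6 2 7 8 4 5)(1 3)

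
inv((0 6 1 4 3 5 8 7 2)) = (0 2 7 8 5 3 4 1 6)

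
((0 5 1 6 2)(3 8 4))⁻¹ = (0 2 6 1 5)(3 4 8)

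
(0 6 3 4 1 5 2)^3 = (0 4 2 3 5 6 1)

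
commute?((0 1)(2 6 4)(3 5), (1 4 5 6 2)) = no:(0 1)(2 6 4)(3 5)*(1 4 5 6 2) = (0 4 1)(3 6 5), (1 4 5 6 2)*(0 1)(2 6 4)(3 5) = (0 1 2)(3 5 4)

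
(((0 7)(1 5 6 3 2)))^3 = (0 7)(1 3 5 2 6)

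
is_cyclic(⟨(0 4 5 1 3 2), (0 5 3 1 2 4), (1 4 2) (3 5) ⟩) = no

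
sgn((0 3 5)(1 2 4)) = 1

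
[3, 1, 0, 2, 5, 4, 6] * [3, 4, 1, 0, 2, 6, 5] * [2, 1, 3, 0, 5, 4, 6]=[2, 5, 0, 1, 6, 3, 4]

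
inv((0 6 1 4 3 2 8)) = (0 8 2 3 4 1 6)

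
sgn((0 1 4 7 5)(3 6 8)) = 1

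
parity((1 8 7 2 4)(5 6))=odd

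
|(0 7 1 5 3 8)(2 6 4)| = 6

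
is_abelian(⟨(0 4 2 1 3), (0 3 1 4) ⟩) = no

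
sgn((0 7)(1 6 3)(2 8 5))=-1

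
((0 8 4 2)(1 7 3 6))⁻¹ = (0 2 4 8)(1 6 3 7)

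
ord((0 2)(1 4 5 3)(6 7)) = 4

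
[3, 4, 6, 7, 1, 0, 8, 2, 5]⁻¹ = [5, 4, 7, 0, 1, 8, 2, 3, 6]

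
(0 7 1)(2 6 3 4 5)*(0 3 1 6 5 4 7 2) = (0 2 5)(1 3 7 6)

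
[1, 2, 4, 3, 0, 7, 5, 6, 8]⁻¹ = [4, 0, 1, 3, 2, 6, 7, 5, 8]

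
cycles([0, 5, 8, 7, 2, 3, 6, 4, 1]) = (1 5 3 7 4 2 8)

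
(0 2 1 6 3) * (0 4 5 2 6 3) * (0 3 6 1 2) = (0 1 6 3 4 5)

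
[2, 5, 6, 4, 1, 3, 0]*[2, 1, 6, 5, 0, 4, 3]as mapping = [0→6, 1→4, 2→3, 3→0, 4→1, 5→5, 6→2]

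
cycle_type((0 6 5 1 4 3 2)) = 7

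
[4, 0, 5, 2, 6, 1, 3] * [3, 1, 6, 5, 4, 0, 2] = [4, 3, 0, 6, 2, 1, 5]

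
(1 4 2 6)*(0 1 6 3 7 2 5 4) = (0 1)(2 3 7)(4 5)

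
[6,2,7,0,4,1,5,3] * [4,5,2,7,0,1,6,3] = [6,2,3,4,0,5,1,7]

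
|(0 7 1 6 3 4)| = 6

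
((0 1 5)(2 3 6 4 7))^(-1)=(0 5 1)(2 7 4 6 3)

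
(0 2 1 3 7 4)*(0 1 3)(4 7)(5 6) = (0 2 3 4 1)(5 6)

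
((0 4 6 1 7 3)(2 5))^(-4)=(0 6 7)(1 3 4)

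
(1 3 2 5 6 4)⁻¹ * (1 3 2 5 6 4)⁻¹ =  (1 6 2)(3 4 5)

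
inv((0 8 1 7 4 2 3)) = (0 3 2 4 7 1 8)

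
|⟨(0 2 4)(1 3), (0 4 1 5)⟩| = 720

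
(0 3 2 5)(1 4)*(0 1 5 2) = (0 3)(1 4 5)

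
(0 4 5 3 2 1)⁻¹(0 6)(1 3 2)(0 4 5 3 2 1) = (0 2 1)(4 6)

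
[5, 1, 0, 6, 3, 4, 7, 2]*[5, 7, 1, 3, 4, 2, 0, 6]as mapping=[0→2, 1→7, 2→5, 3→0, 4→3, 5→4, 6→6, 7→1]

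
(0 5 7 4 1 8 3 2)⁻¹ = (0 2 3 8 1 4 7 5)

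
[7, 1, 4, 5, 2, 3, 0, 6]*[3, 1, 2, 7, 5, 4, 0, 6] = [6, 1, 5, 4, 2, 7, 3, 0] 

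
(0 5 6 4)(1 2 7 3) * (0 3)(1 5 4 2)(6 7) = (0 4 3 5 7)(2 6)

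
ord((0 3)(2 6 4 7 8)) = 10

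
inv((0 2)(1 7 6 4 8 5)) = (0 2)(1 5 8 4 6 7)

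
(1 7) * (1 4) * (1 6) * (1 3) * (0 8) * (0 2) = (0 8 2)(1 7 4 6 3)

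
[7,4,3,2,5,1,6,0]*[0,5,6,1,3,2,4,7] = [7,3,1,6,2,5,4,0]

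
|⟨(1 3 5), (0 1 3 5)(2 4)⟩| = 24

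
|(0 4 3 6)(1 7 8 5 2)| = 20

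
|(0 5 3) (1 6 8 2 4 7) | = 6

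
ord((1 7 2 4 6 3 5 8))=8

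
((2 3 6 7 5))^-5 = ()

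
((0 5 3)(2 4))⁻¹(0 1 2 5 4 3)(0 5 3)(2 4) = (0 5 1 4 3 2)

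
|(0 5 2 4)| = 4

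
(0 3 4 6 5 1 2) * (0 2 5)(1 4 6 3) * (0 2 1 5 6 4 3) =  (0 5 3 4)(1 6 2)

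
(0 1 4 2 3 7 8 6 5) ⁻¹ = (0 5 6 8 7 3 2 4 1) 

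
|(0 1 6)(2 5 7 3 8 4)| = 6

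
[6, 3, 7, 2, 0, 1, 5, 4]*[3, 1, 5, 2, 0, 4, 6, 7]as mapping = [0→6, 1→2, 2→7, 3→5, 4→3, 5→1, 6→4, 7→0]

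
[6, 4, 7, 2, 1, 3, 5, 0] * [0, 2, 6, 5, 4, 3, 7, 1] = [7, 4, 1, 6, 2, 5, 3, 0]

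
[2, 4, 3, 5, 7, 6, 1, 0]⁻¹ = [7, 6, 0, 2, 1, 3, 5, 4]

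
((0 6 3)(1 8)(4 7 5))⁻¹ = (0 3 6)(1 8)(4 5 7)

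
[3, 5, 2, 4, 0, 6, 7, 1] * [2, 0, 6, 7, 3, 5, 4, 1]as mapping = [0→7, 1→5, 2→6, 3→3, 4→2, 5→4, 6→1, 7→0]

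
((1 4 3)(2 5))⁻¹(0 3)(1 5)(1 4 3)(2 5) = (0 1)(2 4)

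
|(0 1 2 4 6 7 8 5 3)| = 9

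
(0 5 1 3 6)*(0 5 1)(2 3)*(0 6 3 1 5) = (0 5 6)(1 2)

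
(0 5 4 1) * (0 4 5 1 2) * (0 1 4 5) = (0 4 2 1 5)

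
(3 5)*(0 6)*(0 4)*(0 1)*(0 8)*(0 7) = (0 6 4 1 8 7)(3 5)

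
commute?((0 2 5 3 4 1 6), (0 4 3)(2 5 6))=no:(0 2 5 3 4 1 6)*(0 4 3)(2 5 6)=(0 5)(1 2 6 4), (0 4 3)(2 5 6)*(0 2 5 3 4 1 6)=(0 1 6 5)(2 3)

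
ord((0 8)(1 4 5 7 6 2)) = 6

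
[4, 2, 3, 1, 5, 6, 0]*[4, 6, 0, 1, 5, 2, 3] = [5, 0, 1, 6, 2, 3, 4]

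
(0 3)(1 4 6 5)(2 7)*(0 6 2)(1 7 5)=(0 3 6 1 4 2 5 7)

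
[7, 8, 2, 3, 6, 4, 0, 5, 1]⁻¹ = [6, 8, 2, 3, 5, 7, 4, 0, 1]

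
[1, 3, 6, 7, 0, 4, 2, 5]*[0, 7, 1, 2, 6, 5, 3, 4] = [7, 2, 3, 4, 0, 6, 1, 5]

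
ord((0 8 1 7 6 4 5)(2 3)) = 14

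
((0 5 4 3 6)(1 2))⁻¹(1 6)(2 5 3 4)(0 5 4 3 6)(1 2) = (0 2)(1 4 6 3)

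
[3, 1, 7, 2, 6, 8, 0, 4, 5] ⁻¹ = [6, 1, 3, 0, 7, 8, 4, 2, 5] 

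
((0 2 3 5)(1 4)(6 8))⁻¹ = (0 5 3 2)(1 4)(6 8)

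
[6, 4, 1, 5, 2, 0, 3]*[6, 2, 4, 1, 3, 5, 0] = [0, 3, 2, 5, 4, 6, 1]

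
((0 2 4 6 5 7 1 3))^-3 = (0 7 4 3 5 2 1 6)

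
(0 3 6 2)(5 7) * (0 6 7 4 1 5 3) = (1 5 4)(2 6)(3 7)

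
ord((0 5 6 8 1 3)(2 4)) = 6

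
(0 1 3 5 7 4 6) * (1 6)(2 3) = (0 6)(1 2 3 5 7 4)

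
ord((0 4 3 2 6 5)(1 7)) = 6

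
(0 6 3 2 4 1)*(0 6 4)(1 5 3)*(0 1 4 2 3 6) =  (0 2 1)(4 5 6)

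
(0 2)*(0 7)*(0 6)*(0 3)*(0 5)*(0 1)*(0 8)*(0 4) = (0 2 7 6 3 5 1 8 4)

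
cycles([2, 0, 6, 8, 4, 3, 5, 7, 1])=(0 2 6 5 3 8 1) 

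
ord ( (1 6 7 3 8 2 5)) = 7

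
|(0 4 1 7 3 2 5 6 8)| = 9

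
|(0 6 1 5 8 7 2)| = 7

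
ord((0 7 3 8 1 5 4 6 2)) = 9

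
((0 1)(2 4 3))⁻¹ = (0 1)(2 3 4)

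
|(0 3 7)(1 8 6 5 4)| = 15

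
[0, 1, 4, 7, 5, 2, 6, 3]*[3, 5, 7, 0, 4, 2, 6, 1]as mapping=[0→3, 1→5, 2→4, 3→1, 4→2, 5→7, 6→6, 7→0]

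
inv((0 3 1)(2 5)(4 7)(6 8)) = (0 1 3)(2 5)(4 7)(6 8)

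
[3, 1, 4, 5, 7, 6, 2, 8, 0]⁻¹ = [8, 1, 6, 0, 2, 3, 5, 4, 7]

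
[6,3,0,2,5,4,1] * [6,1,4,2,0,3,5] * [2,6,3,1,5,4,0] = [4,3,0,5,1,2,6]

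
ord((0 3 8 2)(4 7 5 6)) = 4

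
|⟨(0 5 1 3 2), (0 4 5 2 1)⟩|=360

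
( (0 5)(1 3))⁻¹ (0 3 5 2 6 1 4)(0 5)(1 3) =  (0 2 6 3 4 5 1)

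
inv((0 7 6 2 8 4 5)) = (0 5 4 8 2 6 7)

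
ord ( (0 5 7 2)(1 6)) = 4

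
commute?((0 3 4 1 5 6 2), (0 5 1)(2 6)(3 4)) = no:(0 3 4 1 5 6 2)*(0 5 1)(2 6)(3 4) = (0 4)(2 5), (0 5 1)(2 6)(3 4)*(0 3 4 1 5 6 2) = (0 6)(1 3)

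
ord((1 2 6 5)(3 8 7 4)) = 4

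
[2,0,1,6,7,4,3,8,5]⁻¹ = [1,2,0,6,5,8,3,4,7]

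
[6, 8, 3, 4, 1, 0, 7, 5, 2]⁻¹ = [5, 4, 8, 2, 3, 7, 0, 6, 1]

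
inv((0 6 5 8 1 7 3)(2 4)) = (0 3 7 1 8 5 6)(2 4)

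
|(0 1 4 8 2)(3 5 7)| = 15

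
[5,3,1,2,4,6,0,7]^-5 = [5,3,1,2,4,6,0,7]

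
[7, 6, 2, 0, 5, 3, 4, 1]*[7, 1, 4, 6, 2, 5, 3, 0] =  [0, 3, 4, 7, 5, 6, 2, 1]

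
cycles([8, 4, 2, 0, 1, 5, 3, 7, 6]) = (0 8 6 3)(1 4)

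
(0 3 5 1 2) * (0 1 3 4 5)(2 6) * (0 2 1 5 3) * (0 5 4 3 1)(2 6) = (0 3 6)(1 2 4)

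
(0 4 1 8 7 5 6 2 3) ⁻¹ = (0 3 2 6 5 7 8 1 4) 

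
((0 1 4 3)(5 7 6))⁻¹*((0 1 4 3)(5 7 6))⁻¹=(0 4)(1 3)(5 7 6)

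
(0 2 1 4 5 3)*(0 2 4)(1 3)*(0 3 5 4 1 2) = (0 1 3)(2 5)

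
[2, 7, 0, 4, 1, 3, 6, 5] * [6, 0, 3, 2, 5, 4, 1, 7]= [3, 7, 6, 5, 0, 2, 1, 4]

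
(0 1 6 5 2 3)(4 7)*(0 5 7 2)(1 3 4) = (0 3 5)(1 6 7)(2 4)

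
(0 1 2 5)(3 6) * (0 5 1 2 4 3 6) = (0 2 1 4 3)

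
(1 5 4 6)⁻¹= (1 6 4 5)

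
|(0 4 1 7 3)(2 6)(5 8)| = 10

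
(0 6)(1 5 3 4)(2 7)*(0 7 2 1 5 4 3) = (0 6 7 1 4 5)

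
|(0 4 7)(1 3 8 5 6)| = 15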